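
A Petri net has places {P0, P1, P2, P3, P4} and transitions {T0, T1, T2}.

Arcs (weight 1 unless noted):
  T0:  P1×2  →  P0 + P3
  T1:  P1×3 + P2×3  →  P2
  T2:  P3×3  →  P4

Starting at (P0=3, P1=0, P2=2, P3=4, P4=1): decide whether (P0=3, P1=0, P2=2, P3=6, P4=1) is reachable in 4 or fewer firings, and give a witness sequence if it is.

NO — not reachable within 4 firings

depth 0: 1 marking
depth 1: 2 markings reached so far
depth 2: 2 markings reached so far
(frontier empty at depth 2; search complete)
target is not among the 2 markings reachable within 4 steps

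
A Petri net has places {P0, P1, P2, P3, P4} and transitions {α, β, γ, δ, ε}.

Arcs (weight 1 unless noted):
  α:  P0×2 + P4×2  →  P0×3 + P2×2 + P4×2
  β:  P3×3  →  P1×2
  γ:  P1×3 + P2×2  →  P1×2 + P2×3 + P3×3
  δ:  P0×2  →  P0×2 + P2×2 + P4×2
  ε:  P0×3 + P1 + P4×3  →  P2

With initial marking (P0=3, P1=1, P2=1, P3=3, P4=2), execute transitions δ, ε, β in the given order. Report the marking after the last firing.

step 1: fire δ:  (P0=3, P1=1, P2=1, P3=3, P4=2) → (P0=3, P1=1, P2=3, P3=3, P4=4)
step 2: fire ε:  (P0=3, P1=1, P2=3, P3=3, P4=4) → (P0=0, P1=0, P2=4, P3=3, P4=1)
step 3: fire β:  (P0=0, P1=0, P2=4, P3=3, P4=1) → (P0=0, P1=2, P2=4, P3=0, P4=1)

(P0=0, P1=2, P2=4, P3=0, P4=1)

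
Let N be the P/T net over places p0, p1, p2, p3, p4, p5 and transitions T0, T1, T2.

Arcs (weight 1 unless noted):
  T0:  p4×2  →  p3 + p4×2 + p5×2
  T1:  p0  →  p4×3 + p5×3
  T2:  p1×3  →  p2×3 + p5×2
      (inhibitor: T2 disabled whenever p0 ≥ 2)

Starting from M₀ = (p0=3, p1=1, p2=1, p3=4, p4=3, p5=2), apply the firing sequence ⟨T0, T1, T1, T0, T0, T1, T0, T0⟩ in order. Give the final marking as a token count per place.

step 1: fire T0:  (p0=3, p1=1, p2=1, p3=4, p4=3, p5=2) → (p0=3, p1=1, p2=1, p3=5, p4=3, p5=4)
step 2: fire T1:  (p0=3, p1=1, p2=1, p3=5, p4=3, p5=4) → (p0=2, p1=1, p2=1, p3=5, p4=6, p5=7)
step 3: fire T1:  (p0=2, p1=1, p2=1, p3=5, p4=6, p5=7) → (p0=1, p1=1, p2=1, p3=5, p4=9, p5=10)
step 4: fire T0:  (p0=1, p1=1, p2=1, p3=5, p4=9, p5=10) → (p0=1, p1=1, p2=1, p3=6, p4=9, p5=12)
step 5: fire T0:  (p0=1, p1=1, p2=1, p3=6, p4=9, p5=12) → (p0=1, p1=1, p2=1, p3=7, p4=9, p5=14)
step 6: fire T1:  (p0=1, p1=1, p2=1, p3=7, p4=9, p5=14) → (p0=0, p1=1, p2=1, p3=7, p4=12, p5=17)
step 7: fire T0:  (p0=0, p1=1, p2=1, p3=7, p4=12, p5=17) → (p0=0, p1=1, p2=1, p3=8, p4=12, p5=19)
step 8: fire T0:  (p0=0, p1=1, p2=1, p3=8, p4=12, p5=19) → (p0=0, p1=1, p2=1, p3=9, p4=12, p5=21)

(p0=0, p1=1, p2=1, p3=9, p4=12, p5=21)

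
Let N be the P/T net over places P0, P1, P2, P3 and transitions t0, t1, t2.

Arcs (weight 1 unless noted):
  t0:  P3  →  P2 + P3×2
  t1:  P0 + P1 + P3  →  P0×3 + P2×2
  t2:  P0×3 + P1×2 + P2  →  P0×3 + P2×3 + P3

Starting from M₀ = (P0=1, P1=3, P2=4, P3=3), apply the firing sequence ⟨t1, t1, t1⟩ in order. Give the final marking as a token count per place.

(P0=7, P1=0, P2=10, P3=0)

step 1: fire t1:  (P0=1, P1=3, P2=4, P3=3) → (P0=3, P1=2, P2=6, P3=2)
step 2: fire t1:  (P0=3, P1=2, P2=6, P3=2) → (P0=5, P1=1, P2=8, P3=1)
step 3: fire t1:  (P0=5, P1=1, P2=8, P3=1) → (P0=7, P1=0, P2=10, P3=0)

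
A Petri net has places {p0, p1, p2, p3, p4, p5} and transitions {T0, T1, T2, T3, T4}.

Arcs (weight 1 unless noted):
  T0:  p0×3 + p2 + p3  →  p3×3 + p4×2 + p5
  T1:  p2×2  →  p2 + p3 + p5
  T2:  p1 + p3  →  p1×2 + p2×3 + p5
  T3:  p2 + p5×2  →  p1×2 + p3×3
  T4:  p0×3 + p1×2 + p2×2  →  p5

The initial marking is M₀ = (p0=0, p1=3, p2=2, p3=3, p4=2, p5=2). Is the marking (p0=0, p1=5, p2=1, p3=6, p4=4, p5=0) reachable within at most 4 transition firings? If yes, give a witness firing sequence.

depth 0: 1 marking
depth 1: 4 markings reached so far
depth 2: 8 markings reached so far
depth 3: 13 markings reached so far
depth 4: 21 markings reached so far
target is not among the 21 markings reachable within 4 steps

NO — not reachable within 4 firings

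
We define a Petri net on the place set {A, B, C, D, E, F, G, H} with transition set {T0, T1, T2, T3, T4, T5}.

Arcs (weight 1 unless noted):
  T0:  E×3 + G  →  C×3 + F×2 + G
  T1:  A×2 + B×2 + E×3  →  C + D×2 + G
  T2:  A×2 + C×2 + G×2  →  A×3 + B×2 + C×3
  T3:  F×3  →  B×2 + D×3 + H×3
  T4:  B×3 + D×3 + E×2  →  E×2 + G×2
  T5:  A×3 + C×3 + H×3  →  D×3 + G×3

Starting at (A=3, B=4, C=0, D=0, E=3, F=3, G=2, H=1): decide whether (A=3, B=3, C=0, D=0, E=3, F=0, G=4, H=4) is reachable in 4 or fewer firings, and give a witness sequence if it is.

YES — reachable via ⟨T3, T4⟩ (2 firings)

step 1: fire T3:  (A=3, B=4, C=0, D=0, E=3, F=3, G=2, H=1) → (A=3, B=6, C=0, D=3, E=3, F=0, G=2, H=4)
step 2: fire T4:  (A=3, B=6, C=0, D=3, E=3, F=0, G=2, H=4) → (A=3, B=3, C=0, D=0, E=3, F=0, G=4, H=4)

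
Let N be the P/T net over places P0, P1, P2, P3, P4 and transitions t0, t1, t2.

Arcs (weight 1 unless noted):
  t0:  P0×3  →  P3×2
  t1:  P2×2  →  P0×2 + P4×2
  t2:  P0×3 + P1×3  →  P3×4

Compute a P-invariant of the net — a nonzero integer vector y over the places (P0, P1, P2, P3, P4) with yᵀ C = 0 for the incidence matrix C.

Incidence matrix C (rows=places, cols=transitions):
       t0   t1   t2
   P0  -3    2   -3
   P1   0    0   -3
   P2   0   -2    0
   P3   2    0    4
   P4   0    2    0

Candidate y = [2, 2, 2, 3, 0]; check y·C column-wise:
  col t0: 2·-3 + 2·0 + 2·0 + 3·2 = 0
  col t1: 2·2 + 2·0 + 2·-2 + 3·0 + 0·2 = 0
  col t2: 2·-3 + 2·-3 + 2·0 + 3·4 = 0

y = (P0:2, P1:2, P2:2, P3:3, P4:0)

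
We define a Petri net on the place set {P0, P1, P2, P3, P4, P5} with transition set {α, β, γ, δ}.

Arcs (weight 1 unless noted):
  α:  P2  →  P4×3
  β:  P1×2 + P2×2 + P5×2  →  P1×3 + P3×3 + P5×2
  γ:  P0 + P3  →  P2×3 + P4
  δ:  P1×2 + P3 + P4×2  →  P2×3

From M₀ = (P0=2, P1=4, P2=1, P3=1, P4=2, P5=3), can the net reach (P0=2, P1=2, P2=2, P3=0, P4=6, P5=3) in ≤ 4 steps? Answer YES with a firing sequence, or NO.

YES — reachable via ⟨α, δ, α⟩ (3 firings)

step 1: fire α:  (P0=2, P1=4, P2=1, P3=1, P4=2, P5=3) → (P0=2, P1=4, P2=0, P3=1, P4=5, P5=3)
step 2: fire δ:  (P0=2, P1=4, P2=0, P3=1, P4=5, P5=3) → (P0=2, P1=2, P2=3, P3=0, P4=3, P5=3)
step 3: fire α:  (P0=2, P1=2, P2=3, P3=0, P4=3, P5=3) → (P0=2, P1=2, P2=2, P3=0, P4=6, P5=3)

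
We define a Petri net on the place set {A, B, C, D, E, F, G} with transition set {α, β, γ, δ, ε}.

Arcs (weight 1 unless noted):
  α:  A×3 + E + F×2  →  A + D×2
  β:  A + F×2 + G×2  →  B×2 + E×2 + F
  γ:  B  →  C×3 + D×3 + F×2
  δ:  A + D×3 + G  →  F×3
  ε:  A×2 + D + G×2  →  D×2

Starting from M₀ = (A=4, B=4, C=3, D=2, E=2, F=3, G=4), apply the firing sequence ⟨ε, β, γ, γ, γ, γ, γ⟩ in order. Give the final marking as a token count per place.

step 1: fire ε:  (A=4, B=4, C=3, D=2, E=2, F=3, G=4) → (A=2, B=4, C=3, D=3, E=2, F=3, G=2)
step 2: fire β:  (A=2, B=4, C=3, D=3, E=2, F=3, G=2) → (A=1, B=6, C=3, D=3, E=4, F=2, G=0)
step 3: fire γ:  (A=1, B=6, C=3, D=3, E=4, F=2, G=0) → (A=1, B=5, C=6, D=6, E=4, F=4, G=0)
step 4: fire γ:  (A=1, B=5, C=6, D=6, E=4, F=4, G=0) → (A=1, B=4, C=9, D=9, E=4, F=6, G=0)
step 5: fire γ:  (A=1, B=4, C=9, D=9, E=4, F=6, G=0) → (A=1, B=3, C=12, D=12, E=4, F=8, G=0)
step 6: fire γ:  (A=1, B=3, C=12, D=12, E=4, F=8, G=0) → (A=1, B=2, C=15, D=15, E=4, F=10, G=0)
step 7: fire γ:  (A=1, B=2, C=15, D=15, E=4, F=10, G=0) → (A=1, B=1, C=18, D=18, E=4, F=12, G=0)

(A=1, B=1, C=18, D=18, E=4, F=12, G=0)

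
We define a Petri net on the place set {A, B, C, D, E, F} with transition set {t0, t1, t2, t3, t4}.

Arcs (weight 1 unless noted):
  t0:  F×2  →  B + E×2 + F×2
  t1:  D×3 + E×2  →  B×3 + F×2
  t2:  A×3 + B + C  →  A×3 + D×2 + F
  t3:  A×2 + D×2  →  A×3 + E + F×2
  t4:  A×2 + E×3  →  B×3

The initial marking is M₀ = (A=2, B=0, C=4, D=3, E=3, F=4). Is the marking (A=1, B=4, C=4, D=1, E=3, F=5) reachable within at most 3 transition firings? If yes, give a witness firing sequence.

NO — not reachable within 3 firings

depth 0: 1 marking
depth 1: 5 markings reached so far
depth 2: 10 markings reached so far
depth 3: 17 markings reached so far
target is not among the 17 markings reachable within 3 steps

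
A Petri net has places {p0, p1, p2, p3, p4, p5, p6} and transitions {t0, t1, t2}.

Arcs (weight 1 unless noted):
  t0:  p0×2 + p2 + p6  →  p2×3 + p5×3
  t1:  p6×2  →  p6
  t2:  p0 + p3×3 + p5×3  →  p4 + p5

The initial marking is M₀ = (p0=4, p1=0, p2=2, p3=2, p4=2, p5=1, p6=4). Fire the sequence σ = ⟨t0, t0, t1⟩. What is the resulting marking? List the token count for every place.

step 1: fire t0:  (p0=4, p1=0, p2=2, p3=2, p4=2, p5=1, p6=4) → (p0=2, p1=0, p2=4, p3=2, p4=2, p5=4, p6=3)
step 2: fire t0:  (p0=2, p1=0, p2=4, p3=2, p4=2, p5=4, p6=3) → (p0=0, p1=0, p2=6, p3=2, p4=2, p5=7, p6=2)
step 3: fire t1:  (p0=0, p1=0, p2=6, p3=2, p4=2, p5=7, p6=2) → (p0=0, p1=0, p2=6, p3=2, p4=2, p5=7, p6=1)

(p0=0, p1=0, p2=6, p3=2, p4=2, p5=7, p6=1)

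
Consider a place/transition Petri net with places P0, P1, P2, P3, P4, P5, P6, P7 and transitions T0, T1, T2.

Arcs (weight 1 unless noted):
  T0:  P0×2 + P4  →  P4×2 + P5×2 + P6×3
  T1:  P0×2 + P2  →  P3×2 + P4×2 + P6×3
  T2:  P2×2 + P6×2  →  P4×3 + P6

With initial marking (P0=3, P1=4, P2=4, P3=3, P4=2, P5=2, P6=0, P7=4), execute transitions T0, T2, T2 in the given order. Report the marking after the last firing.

step 1: fire T0:  (P0=3, P1=4, P2=4, P3=3, P4=2, P5=2, P6=0, P7=4) → (P0=1, P1=4, P2=4, P3=3, P4=3, P5=4, P6=3, P7=4)
step 2: fire T2:  (P0=1, P1=4, P2=4, P3=3, P4=3, P5=4, P6=3, P7=4) → (P0=1, P1=4, P2=2, P3=3, P4=6, P5=4, P6=2, P7=4)
step 3: fire T2:  (P0=1, P1=4, P2=2, P3=3, P4=6, P5=4, P6=2, P7=4) → (P0=1, P1=4, P2=0, P3=3, P4=9, P5=4, P6=1, P7=4)

(P0=1, P1=4, P2=0, P3=3, P4=9, P5=4, P6=1, P7=4)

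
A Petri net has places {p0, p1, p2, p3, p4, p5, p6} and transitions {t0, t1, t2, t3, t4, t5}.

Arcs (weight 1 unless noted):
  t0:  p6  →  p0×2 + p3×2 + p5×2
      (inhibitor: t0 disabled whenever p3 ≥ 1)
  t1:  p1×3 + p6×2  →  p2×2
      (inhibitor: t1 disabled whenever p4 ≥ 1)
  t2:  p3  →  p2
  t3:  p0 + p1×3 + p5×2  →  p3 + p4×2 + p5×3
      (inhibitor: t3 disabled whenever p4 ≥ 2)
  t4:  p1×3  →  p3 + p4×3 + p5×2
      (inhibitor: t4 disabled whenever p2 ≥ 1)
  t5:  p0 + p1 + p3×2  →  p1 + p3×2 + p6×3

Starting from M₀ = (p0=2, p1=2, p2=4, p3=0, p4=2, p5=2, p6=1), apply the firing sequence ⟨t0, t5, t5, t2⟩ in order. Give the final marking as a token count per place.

(p0=2, p1=2, p2=5, p3=1, p4=2, p5=4, p6=6)

step 1: fire t0:  (p0=2, p1=2, p2=4, p3=0, p4=2, p5=2, p6=1) → (p0=4, p1=2, p2=4, p3=2, p4=2, p5=4, p6=0)
step 2: fire t5:  (p0=4, p1=2, p2=4, p3=2, p4=2, p5=4, p6=0) → (p0=3, p1=2, p2=4, p3=2, p4=2, p5=4, p6=3)
step 3: fire t5:  (p0=3, p1=2, p2=4, p3=2, p4=2, p5=4, p6=3) → (p0=2, p1=2, p2=4, p3=2, p4=2, p5=4, p6=6)
step 4: fire t2:  (p0=2, p1=2, p2=4, p3=2, p4=2, p5=4, p6=6) → (p0=2, p1=2, p2=5, p3=1, p4=2, p5=4, p6=6)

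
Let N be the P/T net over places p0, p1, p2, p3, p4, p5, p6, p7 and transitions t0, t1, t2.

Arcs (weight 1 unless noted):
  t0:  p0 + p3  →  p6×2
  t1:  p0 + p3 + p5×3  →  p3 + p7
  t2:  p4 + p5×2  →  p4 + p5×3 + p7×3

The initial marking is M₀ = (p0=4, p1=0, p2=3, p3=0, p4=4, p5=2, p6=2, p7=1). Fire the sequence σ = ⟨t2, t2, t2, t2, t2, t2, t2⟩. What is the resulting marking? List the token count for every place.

(p0=4, p1=0, p2=3, p3=0, p4=4, p5=9, p6=2, p7=22)

step 1: fire t2:  (p0=4, p1=0, p2=3, p3=0, p4=4, p5=2, p6=2, p7=1) → (p0=4, p1=0, p2=3, p3=0, p4=4, p5=3, p6=2, p7=4)
step 2: fire t2:  (p0=4, p1=0, p2=3, p3=0, p4=4, p5=3, p6=2, p7=4) → (p0=4, p1=0, p2=3, p3=0, p4=4, p5=4, p6=2, p7=7)
step 3: fire t2:  (p0=4, p1=0, p2=3, p3=0, p4=4, p5=4, p6=2, p7=7) → (p0=4, p1=0, p2=3, p3=0, p4=4, p5=5, p6=2, p7=10)
step 4: fire t2:  (p0=4, p1=0, p2=3, p3=0, p4=4, p5=5, p6=2, p7=10) → (p0=4, p1=0, p2=3, p3=0, p4=4, p5=6, p6=2, p7=13)
step 5: fire t2:  (p0=4, p1=0, p2=3, p3=0, p4=4, p5=6, p6=2, p7=13) → (p0=4, p1=0, p2=3, p3=0, p4=4, p5=7, p6=2, p7=16)
step 6: fire t2:  (p0=4, p1=0, p2=3, p3=0, p4=4, p5=7, p6=2, p7=16) → (p0=4, p1=0, p2=3, p3=0, p4=4, p5=8, p6=2, p7=19)
step 7: fire t2:  (p0=4, p1=0, p2=3, p3=0, p4=4, p5=8, p6=2, p7=19) → (p0=4, p1=0, p2=3, p3=0, p4=4, p5=9, p6=2, p7=22)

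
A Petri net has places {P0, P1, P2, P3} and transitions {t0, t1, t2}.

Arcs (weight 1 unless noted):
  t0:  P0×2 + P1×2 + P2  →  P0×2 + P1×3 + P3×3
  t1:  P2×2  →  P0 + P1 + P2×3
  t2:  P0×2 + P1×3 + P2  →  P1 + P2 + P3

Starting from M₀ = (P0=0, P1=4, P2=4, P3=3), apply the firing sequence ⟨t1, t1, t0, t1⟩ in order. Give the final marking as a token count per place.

step 1: fire t1:  (P0=0, P1=4, P2=4, P3=3) → (P0=1, P1=5, P2=5, P3=3)
step 2: fire t1:  (P0=1, P1=5, P2=5, P3=3) → (P0=2, P1=6, P2=6, P3=3)
step 3: fire t0:  (P0=2, P1=6, P2=6, P3=3) → (P0=2, P1=7, P2=5, P3=6)
step 4: fire t1:  (P0=2, P1=7, P2=5, P3=6) → (P0=3, P1=8, P2=6, P3=6)

(P0=3, P1=8, P2=6, P3=6)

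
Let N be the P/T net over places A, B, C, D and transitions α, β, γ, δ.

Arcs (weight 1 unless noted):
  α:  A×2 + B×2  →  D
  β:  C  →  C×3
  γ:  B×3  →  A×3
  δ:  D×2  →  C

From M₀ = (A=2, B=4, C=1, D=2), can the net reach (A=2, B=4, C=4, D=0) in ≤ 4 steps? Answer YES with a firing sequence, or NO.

step 1: fire β:  (A=2, B=4, C=1, D=2) → (A=2, B=4, C=3, D=2)
step 2: fire δ:  (A=2, B=4, C=3, D=2) → (A=2, B=4, C=4, D=0)

YES — reachable via ⟨β, δ⟩ (2 firings)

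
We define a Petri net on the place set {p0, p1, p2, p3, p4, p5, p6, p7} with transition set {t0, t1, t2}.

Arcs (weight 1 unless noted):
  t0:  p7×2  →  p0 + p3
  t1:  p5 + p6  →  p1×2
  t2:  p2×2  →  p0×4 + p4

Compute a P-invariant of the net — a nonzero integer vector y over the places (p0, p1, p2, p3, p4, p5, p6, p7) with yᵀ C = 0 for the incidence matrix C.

y = (p0:1, p1:0, p2:2, p3:-1, p4:0, p5:0, p6:0, p7:0)

Incidence matrix C (rows=places, cols=transitions):
       t0   t1   t2
   p0   1    0    4
   p1   0    2    0
   p2   0    0   -2
   p3   1    0    0
   p4   0    0    1
   p5   0   -1    0
   p6   0   -1    0
   p7  -2    0    0

Candidate y = [1, 0, 2, -1, 0, 0, 0, 0]; check y·C column-wise:
  col t0: 1·1 + 2·0 + -1·1 + 0·-2 = 0
  col t1: 1·0 + 0·2 + 2·0 + -1·0 + 0·-1 + 0·-1 = 0
  col t2: 1·4 + 2·-2 + -1·0 + 0·1 = 0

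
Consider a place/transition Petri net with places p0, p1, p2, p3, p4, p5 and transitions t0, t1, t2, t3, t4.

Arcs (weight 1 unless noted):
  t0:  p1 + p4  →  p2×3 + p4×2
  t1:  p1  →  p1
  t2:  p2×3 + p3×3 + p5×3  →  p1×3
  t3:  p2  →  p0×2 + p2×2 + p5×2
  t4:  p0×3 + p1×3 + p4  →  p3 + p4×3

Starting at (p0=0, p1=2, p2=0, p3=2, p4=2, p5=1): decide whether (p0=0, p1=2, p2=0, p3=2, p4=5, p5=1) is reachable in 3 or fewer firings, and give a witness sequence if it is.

depth 0: 1 marking
depth 1: 2 markings reached so far
depth 2: 4 markings reached so far
depth 3: 6 markings reached so far
target is not among the 6 markings reachable within 3 steps

NO — not reachable within 3 firings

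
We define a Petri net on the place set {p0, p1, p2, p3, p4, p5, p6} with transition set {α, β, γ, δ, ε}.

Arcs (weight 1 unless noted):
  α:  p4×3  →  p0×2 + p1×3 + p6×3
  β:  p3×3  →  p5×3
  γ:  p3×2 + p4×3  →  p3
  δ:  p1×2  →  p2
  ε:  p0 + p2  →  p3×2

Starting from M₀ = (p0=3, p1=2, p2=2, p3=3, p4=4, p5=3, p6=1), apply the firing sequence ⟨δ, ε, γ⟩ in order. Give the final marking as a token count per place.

(p0=2, p1=0, p2=2, p3=4, p4=1, p5=3, p6=1)

step 1: fire δ:  (p0=3, p1=2, p2=2, p3=3, p4=4, p5=3, p6=1) → (p0=3, p1=0, p2=3, p3=3, p4=4, p5=3, p6=1)
step 2: fire ε:  (p0=3, p1=0, p2=3, p3=3, p4=4, p5=3, p6=1) → (p0=2, p1=0, p2=2, p3=5, p4=4, p5=3, p6=1)
step 3: fire γ:  (p0=2, p1=0, p2=2, p3=5, p4=4, p5=3, p6=1) → (p0=2, p1=0, p2=2, p3=4, p4=1, p5=3, p6=1)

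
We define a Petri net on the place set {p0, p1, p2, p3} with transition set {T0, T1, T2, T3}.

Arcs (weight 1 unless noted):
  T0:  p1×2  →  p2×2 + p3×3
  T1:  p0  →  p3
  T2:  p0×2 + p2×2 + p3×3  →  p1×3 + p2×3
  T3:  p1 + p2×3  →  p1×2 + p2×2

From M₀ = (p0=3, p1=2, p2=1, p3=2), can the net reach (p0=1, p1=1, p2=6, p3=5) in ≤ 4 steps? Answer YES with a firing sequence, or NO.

YES — reachable via ⟨T0, T2, T0⟩ (3 firings)

step 1: fire T0:  (p0=3, p1=2, p2=1, p3=2) → (p0=3, p1=0, p2=3, p3=5)
step 2: fire T2:  (p0=3, p1=0, p2=3, p3=5) → (p0=1, p1=3, p2=4, p3=2)
step 3: fire T0:  (p0=1, p1=3, p2=4, p3=2) → (p0=1, p1=1, p2=6, p3=5)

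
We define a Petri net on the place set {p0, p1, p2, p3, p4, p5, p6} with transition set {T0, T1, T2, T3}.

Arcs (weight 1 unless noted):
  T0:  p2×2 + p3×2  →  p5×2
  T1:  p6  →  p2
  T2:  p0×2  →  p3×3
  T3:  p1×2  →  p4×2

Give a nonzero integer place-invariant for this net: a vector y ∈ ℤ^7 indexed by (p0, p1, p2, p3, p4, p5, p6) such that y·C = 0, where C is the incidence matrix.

Incidence matrix C (rows=places, cols=transitions):
       T0   T1   T2   T3
   p0   0    0   -2    0
   p1   0    0    0   -2
   p2  -2    1    0    0
   p3  -2    0    3    0
   p4   0    0    0    2
   p5   2    0    0    0
   p6   0   -1    0    0

Candidate y = [0, 1, 0, 0, 1, 0, 0]; check y·C column-wise:
  col T0: 1·0 + 0·-2 + 0·-2 + 1·0 + 0·2 = 0
  col T1: 1·0 + 0·1 + 1·0 + 0·-1 = 0
  col T2: 0·-2 + 1·0 + 0·3 + 1·0 = 0
  col T3: 1·-2 + 1·2 = 0

y = (p0:0, p1:1, p2:0, p3:0, p4:1, p5:0, p6:0)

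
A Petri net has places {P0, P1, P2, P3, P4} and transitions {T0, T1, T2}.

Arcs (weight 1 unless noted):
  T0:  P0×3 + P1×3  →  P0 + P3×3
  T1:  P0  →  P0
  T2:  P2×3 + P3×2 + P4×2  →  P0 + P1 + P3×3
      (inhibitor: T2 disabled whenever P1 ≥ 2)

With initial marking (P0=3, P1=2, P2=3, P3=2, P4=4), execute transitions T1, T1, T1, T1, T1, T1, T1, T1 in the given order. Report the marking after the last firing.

(P0=3, P1=2, P2=3, P3=2, P4=4)

step 1: fire T1:  (P0=3, P1=2, P2=3, P3=2, P4=4) → (P0=3, P1=2, P2=3, P3=2, P4=4)
step 2: fire T1:  (P0=3, P1=2, P2=3, P3=2, P4=4) → (P0=3, P1=2, P2=3, P3=2, P4=4)
step 3: fire T1:  (P0=3, P1=2, P2=3, P3=2, P4=4) → (P0=3, P1=2, P2=3, P3=2, P4=4)
step 4: fire T1:  (P0=3, P1=2, P2=3, P3=2, P4=4) → (P0=3, P1=2, P2=3, P3=2, P4=4)
step 5: fire T1:  (P0=3, P1=2, P2=3, P3=2, P4=4) → (P0=3, P1=2, P2=3, P3=2, P4=4)
step 6: fire T1:  (P0=3, P1=2, P2=3, P3=2, P4=4) → (P0=3, P1=2, P2=3, P3=2, P4=4)
step 7: fire T1:  (P0=3, P1=2, P2=3, P3=2, P4=4) → (P0=3, P1=2, P2=3, P3=2, P4=4)
step 8: fire T1:  (P0=3, P1=2, P2=3, P3=2, P4=4) → (P0=3, P1=2, P2=3, P3=2, P4=4)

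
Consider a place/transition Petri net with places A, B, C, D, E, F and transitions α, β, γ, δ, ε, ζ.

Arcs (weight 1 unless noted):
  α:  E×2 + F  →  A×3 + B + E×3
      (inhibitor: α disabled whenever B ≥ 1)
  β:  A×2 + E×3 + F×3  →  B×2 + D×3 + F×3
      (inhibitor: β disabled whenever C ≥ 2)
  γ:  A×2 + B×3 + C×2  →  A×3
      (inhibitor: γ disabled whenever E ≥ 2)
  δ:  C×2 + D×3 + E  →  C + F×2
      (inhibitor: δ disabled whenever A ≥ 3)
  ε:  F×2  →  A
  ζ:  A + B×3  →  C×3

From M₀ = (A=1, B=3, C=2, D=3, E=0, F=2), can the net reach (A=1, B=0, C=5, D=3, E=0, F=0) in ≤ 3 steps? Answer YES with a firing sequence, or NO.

YES — reachable via ⟨ε, ζ⟩ (2 firings)

step 1: fire ε:  (A=1, B=3, C=2, D=3, E=0, F=2) → (A=2, B=3, C=2, D=3, E=0, F=0)
step 2: fire ζ:  (A=2, B=3, C=2, D=3, E=0, F=0) → (A=1, B=0, C=5, D=3, E=0, F=0)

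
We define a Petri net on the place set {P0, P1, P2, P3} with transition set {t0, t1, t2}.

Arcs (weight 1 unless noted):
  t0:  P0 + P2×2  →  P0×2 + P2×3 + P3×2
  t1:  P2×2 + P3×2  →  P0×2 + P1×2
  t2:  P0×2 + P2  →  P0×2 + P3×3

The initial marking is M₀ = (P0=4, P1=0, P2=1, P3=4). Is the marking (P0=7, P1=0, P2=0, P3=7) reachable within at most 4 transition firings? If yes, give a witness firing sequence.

depth 0: 1 marking
depth 1: 2 markings reached so far
depth 2: 2 markings reached so far
(frontier empty at depth 2; search complete)
target is not among the 2 markings reachable within 4 steps

NO — not reachable within 4 firings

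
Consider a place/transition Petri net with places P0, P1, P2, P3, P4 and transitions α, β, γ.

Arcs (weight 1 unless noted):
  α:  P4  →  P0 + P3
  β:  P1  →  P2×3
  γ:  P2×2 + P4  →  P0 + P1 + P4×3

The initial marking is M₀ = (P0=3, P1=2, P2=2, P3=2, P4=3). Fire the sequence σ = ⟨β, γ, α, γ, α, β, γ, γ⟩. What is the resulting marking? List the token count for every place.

step 1: fire β:  (P0=3, P1=2, P2=2, P3=2, P4=3) → (P0=3, P1=1, P2=5, P3=2, P4=3)
step 2: fire γ:  (P0=3, P1=1, P2=5, P3=2, P4=3) → (P0=4, P1=2, P2=3, P3=2, P4=5)
step 3: fire α:  (P0=4, P1=2, P2=3, P3=2, P4=5) → (P0=5, P1=2, P2=3, P3=3, P4=4)
step 4: fire γ:  (P0=5, P1=2, P2=3, P3=3, P4=4) → (P0=6, P1=3, P2=1, P3=3, P4=6)
step 5: fire α:  (P0=6, P1=3, P2=1, P3=3, P4=6) → (P0=7, P1=3, P2=1, P3=4, P4=5)
step 6: fire β:  (P0=7, P1=3, P2=1, P3=4, P4=5) → (P0=7, P1=2, P2=4, P3=4, P4=5)
step 7: fire γ:  (P0=7, P1=2, P2=4, P3=4, P4=5) → (P0=8, P1=3, P2=2, P3=4, P4=7)
step 8: fire γ:  (P0=8, P1=3, P2=2, P3=4, P4=7) → (P0=9, P1=4, P2=0, P3=4, P4=9)

(P0=9, P1=4, P2=0, P3=4, P4=9)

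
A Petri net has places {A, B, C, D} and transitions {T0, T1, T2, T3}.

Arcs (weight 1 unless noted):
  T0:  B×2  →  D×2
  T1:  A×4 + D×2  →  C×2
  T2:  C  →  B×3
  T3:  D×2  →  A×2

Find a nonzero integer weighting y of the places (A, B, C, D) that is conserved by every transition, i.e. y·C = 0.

y = (A:1, B:1, C:3, D:1)

Incidence matrix C (rows=places, cols=transitions):
       T0   T1   T2   T3
    A   0   -4    0    2
    B  -2    0    3    0
    C   0    2   -1    0
    D   2   -2    0   -2

Candidate y = [1, 1, 3, 1]; check y·C column-wise:
  col T0: 1·0 + 1·-2 + 3·0 + 1·2 = 0
  col T1: 1·-4 + 1·0 + 3·2 + 1·-2 = 0
  col T2: 1·0 + 1·3 + 3·-1 + 1·0 = 0
  col T3: 1·2 + 1·0 + 3·0 + 1·-2 = 0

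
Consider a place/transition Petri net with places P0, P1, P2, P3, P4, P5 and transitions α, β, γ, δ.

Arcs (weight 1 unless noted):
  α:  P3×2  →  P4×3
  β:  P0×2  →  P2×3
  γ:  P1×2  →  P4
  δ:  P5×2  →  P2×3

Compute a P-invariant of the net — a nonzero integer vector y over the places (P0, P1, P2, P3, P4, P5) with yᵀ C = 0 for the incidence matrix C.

Incidence matrix C (rows=places, cols=transitions):
        α    β    γ    δ
   P0   0   -2    0    0
   P1   0    0   -2    0
   P2   0    3    0    3
   P3  -2    0    0    0
   P4   3    0    1    0
   P5   0    0    0   -2

Candidate y = [0, 1, 0, 3, 2, 0]; check y·C column-wise:
  col α: 1·0 + 3·-2 + 2·3 = 0
  col β: 0·-2 + 1·0 + 0·3 + 3·0 + 2·0 = 0
  col γ: 1·-2 + 3·0 + 2·1 = 0
  col δ: 1·0 + 0·3 + 3·0 + 2·0 + 0·-2 = 0

y = (P0:0, P1:1, P2:0, P3:3, P4:2, P5:0)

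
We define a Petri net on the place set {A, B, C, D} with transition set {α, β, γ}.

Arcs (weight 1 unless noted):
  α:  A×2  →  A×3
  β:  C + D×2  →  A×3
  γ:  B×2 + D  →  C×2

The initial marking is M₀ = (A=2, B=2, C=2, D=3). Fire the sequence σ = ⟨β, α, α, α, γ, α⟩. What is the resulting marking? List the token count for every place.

step 1: fire β:  (A=2, B=2, C=2, D=3) → (A=5, B=2, C=1, D=1)
step 2: fire α:  (A=5, B=2, C=1, D=1) → (A=6, B=2, C=1, D=1)
step 3: fire α:  (A=6, B=2, C=1, D=1) → (A=7, B=2, C=1, D=1)
step 4: fire α:  (A=7, B=2, C=1, D=1) → (A=8, B=2, C=1, D=1)
step 5: fire γ:  (A=8, B=2, C=1, D=1) → (A=8, B=0, C=3, D=0)
step 6: fire α:  (A=8, B=0, C=3, D=0) → (A=9, B=0, C=3, D=0)

(A=9, B=0, C=3, D=0)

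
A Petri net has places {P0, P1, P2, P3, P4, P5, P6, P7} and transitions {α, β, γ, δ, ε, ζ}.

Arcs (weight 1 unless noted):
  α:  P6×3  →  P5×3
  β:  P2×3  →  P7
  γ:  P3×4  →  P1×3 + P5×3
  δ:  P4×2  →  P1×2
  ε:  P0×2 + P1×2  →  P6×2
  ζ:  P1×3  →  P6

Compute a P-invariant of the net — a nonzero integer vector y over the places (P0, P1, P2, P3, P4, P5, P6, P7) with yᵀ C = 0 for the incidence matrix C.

y = (P0:2, P1:1, P2:0, P3:3, P4:1, P5:3, P6:3, P7:0)

Incidence matrix C (rows=places, cols=transitions):
        α    β    γ    δ    ε    ζ
   P0   0    0    0    0   -2    0
   P1   0    0    3    2   -2   -3
   P2   0   -3    0    0    0    0
   P3   0    0   -4    0    0    0
   P4   0    0    0   -2    0    0
   P5   3    0    3    0    0    0
   P6  -3    0    0    0    2    1
   P7   0    1    0    0    0    0

Candidate y = [2, 1, 0, 3, 1, 3, 3, 0]; check y·C column-wise:
  col α: 2·0 + 1·0 + 3·0 + 1·0 + 3·3 + 3·-3 = 0
  col β: 2·0 + 1·0 + 0·-3 + 3·0 + 1·0 + 3·0 + 3·0 + 0·1 = 0
  col γ: 2·0 + 1·3 + 3·-4 + 1·0 + 3·3 + 3·0 = 0
  col δ: 2·0 + 1·2 + 3·0 + 1·-2 + 3·0 + 3·0 = 0
  col ε: 2·-2 + 1·-2 + 3·0 + 1·0 + 3·0 + 3·2 = 0
  col ζ: 2·0 + 1·-3 + 3·0 + 1·0 + 3·0 + 3·1 = 0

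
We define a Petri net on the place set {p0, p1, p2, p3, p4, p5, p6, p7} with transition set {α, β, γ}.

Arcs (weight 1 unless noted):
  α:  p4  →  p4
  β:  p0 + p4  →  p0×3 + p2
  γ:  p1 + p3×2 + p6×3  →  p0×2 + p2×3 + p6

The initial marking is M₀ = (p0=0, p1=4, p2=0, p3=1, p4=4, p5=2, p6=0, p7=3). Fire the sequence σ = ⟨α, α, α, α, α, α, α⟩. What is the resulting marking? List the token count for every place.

step 1: fire α:  (p0=0, p1=4, p2=0, p3=1, p4=4, p5=2, p6=0, p7=3) → (p0=0, p1=4, p2=0, p3=1, p4=4, p5=2, p6=0, p7=3)
step 2: fire α:  (p0=0, p1=4, p2=0, p3=1, p4=4, p5=2, p6=0, p7=3) → (p0=0, p1=4, p2=0, p3=1, p4=4, p5=2, p6=0, p7=3)
step 3: fire α:  (p0=0, p1=4, p2=0, p3=1, p4=4, p5=2, p6=0, p7=3) → (p0=0, p1=4, p2=0, p3=1, p4=4, p5=2, p6=0, p7=3)
step 4: fire α:  (p0=0, p1=4, p2=0, p3=1, p4=4, p5=2, p6=0, p7=3) → (p0=0, p1=4, p2=0, p3=1, p4=4, p5=2, p6=0, p7=3)
step 5: fire α:  (p0=0, p1=4, p2=0, p3=1, p4=4, p5=2, p6=0, p7=3) → (p0=0, p1=4, p2=0, p3=1, p4=4, p5=2, p6=0, p7=3)
step 6: fire α:  (p0=0, p1=4, p2=0, p3=1, p4=4, p5=2, p6=0, p7=3) → (p0=0, p1=4, p2=0, p3=1, p4=4, p5=2, p6=0, p7=3)
step 7: fire α:  (p0=0, p1=4, p2=0, p3=1, p4=4, p5=2, p6=0, p7=3) → (p0=0, p1=4, p2=0, p3=1, p4=4, p5=2, p6=0, p7=3)

(p0=0, p1=4, p2=0, p3=1, p4=4, p5=2, p6=0, p7=3)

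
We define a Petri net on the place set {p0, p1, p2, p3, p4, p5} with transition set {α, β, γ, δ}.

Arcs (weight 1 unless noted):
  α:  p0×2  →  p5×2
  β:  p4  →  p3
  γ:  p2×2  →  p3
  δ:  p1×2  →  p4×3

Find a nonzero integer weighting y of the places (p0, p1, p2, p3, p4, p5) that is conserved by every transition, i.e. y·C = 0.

y = (p0:0, p1:3, p2:1, p3:2, p4:2, p5:0)

Incidence matrix C (rows=places, cols=transitions):
        α    β    γ    δ
   p0  -2    0    0    0
   p1   0    0    0   -2
   p2   0    0   -2    0
   p3   0    1    1    0
   p4   0   -1    0    3
   p5   2    0    0    0

Candidate y = [0, 3, 1, 2, 2, 0]; check y·C column-wise:
  col α: 0·-2 + 3·0 + 1·0 + 2·0 + 2·0 + 0·2 = 0
  col β: 3·0 + 1·0 + 2·1 + 2·-1 = 0
  col γ: 3·0 + 1·-2 + 2·1 + 2·0 = 0
  col δ: 3·-2 + 1·0 + 2·0 + 2·3 = 0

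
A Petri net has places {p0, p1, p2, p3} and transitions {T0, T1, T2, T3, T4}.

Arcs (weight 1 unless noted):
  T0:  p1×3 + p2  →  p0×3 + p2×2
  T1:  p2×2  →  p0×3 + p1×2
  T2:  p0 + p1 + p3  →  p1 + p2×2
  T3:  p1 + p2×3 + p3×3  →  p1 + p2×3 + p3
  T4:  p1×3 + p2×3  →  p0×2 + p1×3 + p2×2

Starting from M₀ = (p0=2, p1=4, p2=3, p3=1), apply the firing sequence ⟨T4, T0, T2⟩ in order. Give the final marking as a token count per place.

step 1: fire T4:  (p0=2, p1=4, p2=3, p3=1) → (p0=4, p1=4, p2=2, p3=1)
step 2: fire T0:  (p0=4, p1=4, p2=2, p3=1) → (p0=7, p1=1, p2=3, p3=1)
step 3: fire T2:  (p0=7, p1=1, p2=3, p3=1) → (p0=6, p1=1, p2=5, p3=0)

(p0=6, p1=1, p2=5, p3=0)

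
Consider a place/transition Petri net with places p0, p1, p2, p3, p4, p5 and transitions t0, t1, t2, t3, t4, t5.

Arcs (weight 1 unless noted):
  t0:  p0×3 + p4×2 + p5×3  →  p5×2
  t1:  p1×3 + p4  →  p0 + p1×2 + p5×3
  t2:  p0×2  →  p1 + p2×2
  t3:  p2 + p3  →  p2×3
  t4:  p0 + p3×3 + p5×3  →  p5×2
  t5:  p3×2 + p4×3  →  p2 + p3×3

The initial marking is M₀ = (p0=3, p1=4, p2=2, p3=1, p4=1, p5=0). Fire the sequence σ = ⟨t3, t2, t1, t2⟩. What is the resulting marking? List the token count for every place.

step 1: fire t3:  (p0=3, p1=4, p2=2, p3=1, p4=1, p5=0) → (p0=3, p1=4, p2=4, p3=0, p4=1, p5=0)
step 2: fire t2:  (p0=3, p1=4, p2=4, p3=0, p4=1, p5=0) → (p0=1, p1=5, p2=6, p3=0, p4=1, p5=0)
step 3: fire t1:  (p0=1, p1=5, p2=6, p3=0, p4=1, p5=0) → (p0=2, p1=4, p2=6, p3=0, p4=0, p5=3)
step 4: fire t2:  (p0=2, p1=4, p2=6, p3=0, p4=0, p5=3) → (p0=0, p1=5, p2=8, p3=0, p4=0, p5=3)

(p0=0, p1=5, p2=8, p3=0, p4=0, p5=3)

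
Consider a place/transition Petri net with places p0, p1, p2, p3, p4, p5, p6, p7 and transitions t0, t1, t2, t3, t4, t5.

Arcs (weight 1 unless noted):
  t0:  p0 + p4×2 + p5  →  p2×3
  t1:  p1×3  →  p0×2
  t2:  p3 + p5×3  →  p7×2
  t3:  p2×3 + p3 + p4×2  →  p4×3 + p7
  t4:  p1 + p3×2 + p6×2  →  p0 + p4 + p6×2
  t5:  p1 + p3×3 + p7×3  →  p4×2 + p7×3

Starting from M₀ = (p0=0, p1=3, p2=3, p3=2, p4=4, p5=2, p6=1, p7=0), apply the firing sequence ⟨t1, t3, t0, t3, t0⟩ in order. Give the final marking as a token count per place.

step 1: fire t1:  (p0=0, p1=3, p2=3, p3=2, p4=4, p5=2, p6=1, p7=0) → (p0=2, p1=0, p2=3, p3=2, p4=4, p5=2, p6=1, p7=0)
step 2: fire t3:  (p0=2, p1=0, p2=3, p3=2, p4=4, p5=2, p6=1, p7=0) → (p0=2, p1=0, p2=0, p3=1, p4=5, p5=2, p6=1, p7=1)
step 3: fire t0:  (p0=2, p1=0, p2=0, p3=1, p4=5, p5=2, p6=1, p7=1) → (p0=1, p1=0, p2=3, p3=1, p4=3, p5=1, p6=1, p7=1)
step 4: fire t3:  (p0=1, p1=0, p2=3, p3=1, p4=3, p5=1, p6=1, p7=1) → (p0=1, p1=0, p2=0, p3=0, p4=4, p5=1, p6=1, p7=2)
step 5: fire t0:  (p0=1, p1=0, p2=0, p3=0, p4=4, p5=1, p6=1, p7=2) → (p0=0, p1=0, p2=3, p3=0, p4=2, p5=0, p6=1, p7=2)

(p0=0, p1=0, p2=3, p3=0, p4=2, p5=0, p6=1, p7=2)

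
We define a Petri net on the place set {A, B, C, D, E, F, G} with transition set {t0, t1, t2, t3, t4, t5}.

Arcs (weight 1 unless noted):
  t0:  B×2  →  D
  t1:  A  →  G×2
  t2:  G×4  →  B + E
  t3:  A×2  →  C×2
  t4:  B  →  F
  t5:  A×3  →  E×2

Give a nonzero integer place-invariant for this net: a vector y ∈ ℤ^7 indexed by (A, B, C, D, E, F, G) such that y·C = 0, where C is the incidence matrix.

y = (A:2, B:1, C:2, D:2, E:3, F:1, G:1)

Incidence matrix C (rows=places, cols=transitions):
       t0   t1   t2   t3   t4   t5
    A   0   -1    0   -2    0   -3
    B  -2    0    1    0   -1    0
    C   0    0    0    2    0    0
    D   1    0    0    0    0    0
    E   0    0    1    0    0    2
    F   0    0    0    0    1    0
    G   0    2   -4    0    0    0

Candidate y = [2, 1, 2, 2, 3, 1, 1]; check y·C column-wise:
  col t0: 2·0 + 1·-2 + 2·0 + 2·1 + 3·0 + 1·0 + 1·0 = 0
  col t1: 2·-1 + 1·0 + 2·0 + 2·0 + 3·0 + 1·0 + 1·2 = 0
  col t2: 2·0 + 1·1 + 2·0 + 2·0 + 3·1 + 1·0 + 1·-4 = 0
  col t3: 2·-2 + 1·0 + 2·2 + 2·0 + 3·0 + 1·0 + 1·0 = 0
  col t4: 2·0 + 1·-1 + 2·0 + 2·0 + 3·0 + 1·1 + 1·0 = 0
  col t5: 2·-3 + 1·0 + 2·0 + 2·0 + 3·2 + 1·0 + 1·0 = 0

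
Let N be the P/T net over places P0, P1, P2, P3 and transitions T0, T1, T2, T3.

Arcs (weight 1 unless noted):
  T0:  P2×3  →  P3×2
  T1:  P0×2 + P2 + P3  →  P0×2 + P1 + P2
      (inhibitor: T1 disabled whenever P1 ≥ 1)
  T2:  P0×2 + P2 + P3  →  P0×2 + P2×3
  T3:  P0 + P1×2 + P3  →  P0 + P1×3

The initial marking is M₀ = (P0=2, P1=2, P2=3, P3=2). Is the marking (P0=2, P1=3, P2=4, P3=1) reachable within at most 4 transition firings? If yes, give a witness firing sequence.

step 1: fire T2:  (P0=2, P1=2, P2=3, P3=2) → (P0=2, P1=2, P2=5, P3=1)
step 2: fire T0:  (P0=2, P1=2, P2=5, P3=1) → (P0=2, P1=2, P2=2, P3=3)
step 3: fire T2:  (P0=2, P1=2, P2=2, P3=3) → (P0=2, P1=2, P2=4, P3=2)
step 4: fire T3:  (P0=2, P1=2, P2=4, P3=2) → (P0=2, P1=3, P2=4, P3=1)

YES — reachable via ⟨T2, T0, T2, T3⟩ (4 firings)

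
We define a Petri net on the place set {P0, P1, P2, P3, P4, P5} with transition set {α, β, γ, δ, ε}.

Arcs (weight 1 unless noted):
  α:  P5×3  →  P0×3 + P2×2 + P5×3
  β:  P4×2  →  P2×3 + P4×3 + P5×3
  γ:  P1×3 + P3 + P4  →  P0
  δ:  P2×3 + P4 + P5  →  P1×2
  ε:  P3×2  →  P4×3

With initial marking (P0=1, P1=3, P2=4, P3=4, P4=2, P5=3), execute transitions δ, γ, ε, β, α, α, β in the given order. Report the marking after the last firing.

(P0=8, P1=2, P2=11, P3=1, P4=5, P5=8)

step 1: fire δ:  (P0=1, P1=3, P2=4, P3=4, P4=2, P5=3) → (P0=1, P1=5, P2=1, P3=4, P4=1, P5=2)
step 2: fire γ:  (P0=1, P1=5, P2=1, P3=4, P4=1, P5=2) → (P0=2, P1=2, P2=1, P3=3, P4=0, P5=2)
step 3: fire ε:  (P0=2, P1=2, P2=1, P3=3, P4=0, P5=2) → (P0=2, P1=2, P2=1, P3=1, P4=3, P5=2)
step 4: fire β:  (P0=2, P1=2, P2=1, P3=1, P4=3, P5=2) → (P0=2, P1=2, P2=4, P3=1, P4=4, P5=5)
step 5: fire α:  (P0=2, P1=2, P2=4, P3=1, P4=4, P5=5) → (P0=5, P1=2, P2=6, P3=1, P4=4, P5=5)
step 6: fire α:  (P0=5, P1=2, P2=6, P3=1, P4=4, P5=5) → (P0=8, P1=2, P2=8, P3=1, P4=4, P5=5)
step 7: fire β:  (P0=8, P1=2, P2=8, P3=1, P4=4, P5=5) → (P0=8, P1=2, P2=11, P3=1, P4=5, P5=8)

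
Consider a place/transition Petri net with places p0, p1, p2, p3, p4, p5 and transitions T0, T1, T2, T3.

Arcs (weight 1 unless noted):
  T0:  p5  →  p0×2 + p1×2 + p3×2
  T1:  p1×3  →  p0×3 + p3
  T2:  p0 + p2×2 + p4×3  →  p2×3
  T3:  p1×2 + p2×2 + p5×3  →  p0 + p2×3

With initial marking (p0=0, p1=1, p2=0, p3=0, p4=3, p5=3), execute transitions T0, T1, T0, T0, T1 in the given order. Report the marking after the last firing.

(p0=12, p1=1, p2=0, p3=8, p4=3, p5=0)

step 1: fire T0:  (p0=0, p1=1, p2=0, p3=0, p4=3, p5=3) → (p0=2, p1=3, p2=0, p3=2, p4=3, p5=2)
step 2: fire T1:  (p0=2, p1=3, p2=0, p3=2, p4=3, p5=2) → (p0=5, p1=0, p2=0, p3=3, p4=3, p5=2)
step 3: fire T0:  (p0=5, p1=0, p2=0, p3=3, p4=3, p5=2) → (p0=7, p1=2, p2=0, p3=5, p4=3, p5=1)
step 4: fire T0:  (p0=7, p1=2, p2=0, p3=5, p4=3, p5=1) → (p0=9, p1=4, p2=0, p3=7, p4=3, p5=0)
step 5: fire T1:  (p0=9, p1=4, p2=0, p3=7, p4=3, p5=0) → (p0=12, p1=1, p2=0, p3=8, p4=3, p5=0)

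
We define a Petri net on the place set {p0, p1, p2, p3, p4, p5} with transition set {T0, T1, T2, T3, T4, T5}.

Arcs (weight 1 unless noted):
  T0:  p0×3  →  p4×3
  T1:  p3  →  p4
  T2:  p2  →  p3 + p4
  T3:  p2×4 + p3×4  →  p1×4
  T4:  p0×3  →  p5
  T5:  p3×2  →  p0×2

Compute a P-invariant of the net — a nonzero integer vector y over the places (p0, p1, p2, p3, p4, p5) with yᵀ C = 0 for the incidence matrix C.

y = (p0:1, p1:3, p2:2, p3:1, p4:1, p5:3)

Incidence matrix C (rows=places, cols=transitions):
       T0   T1   T2   T3   T4   T5
   p0  -3    0    0    0   -3    2
   p1   0    0    0    4    0    0
   p2   0    0   -1   -4    0    0
   p3   0   -1    1   -4    0   -2
   p4   3    1    1    0    0    0
   p5   0    0    0    0    1    0

Candidate y = [1, 3, 2, 1, 1, 3]; check y·C column-wise:
  col T0: 1·-3 + 3·0 + 2·0 + 1·0 + 1·3 + 3·0 = 0
  col T1: 1·0 + 3·0 + 2·0 + 1·-1 + 1·1 + 3·0 = 0
  col T2: 1·0 + 3·0 + 2·-1 + 1·1 + 1·1 + 3·0 = 0
  col T3: 1·0 + 3·4 + 2·-4 + 1·-4 + 1·0 + 3·0 = 0
  col T4: 1·-3 + 3·0 + 2·0 + 1·0 + 1·0 + 3·1 = 0
  col T5: 1·2 + 3·0 + 2·0 + 1·-2 + 1·0 + 3·0 = 0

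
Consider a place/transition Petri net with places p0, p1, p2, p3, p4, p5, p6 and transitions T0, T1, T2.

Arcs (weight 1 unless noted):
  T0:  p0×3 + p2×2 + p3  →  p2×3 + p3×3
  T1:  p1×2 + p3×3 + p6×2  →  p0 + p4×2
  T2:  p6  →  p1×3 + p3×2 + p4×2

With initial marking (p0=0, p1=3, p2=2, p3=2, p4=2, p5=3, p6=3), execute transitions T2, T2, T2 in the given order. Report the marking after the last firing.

(p0=0, p1=12, p2=2, p3=8, p4=8, p5=3, p6=0)

step 1: fire T2:  (p0=0, p1=3, p2=2, p3=2, p4=2, p5=3, p6=3) → (p0=0, p1=6, p2=2, p3=4, p4=4, p5=3, p6=2)
step 2: fire T2:  (p0=0, p1=6, p2=2, p3=4, p4=4, p5=3, p6=2) → (p0=0, p1=9, p2=2, p3=6, p4=6, p5=3, p6=1)
step 3: fire T2:  (p0=0, p1=9, p2=2, p3=6, p4=6, p5=3, p6=1) → (p0=0, p1=12, p2=2, p3=8, p4=8, p5=3, p6=0)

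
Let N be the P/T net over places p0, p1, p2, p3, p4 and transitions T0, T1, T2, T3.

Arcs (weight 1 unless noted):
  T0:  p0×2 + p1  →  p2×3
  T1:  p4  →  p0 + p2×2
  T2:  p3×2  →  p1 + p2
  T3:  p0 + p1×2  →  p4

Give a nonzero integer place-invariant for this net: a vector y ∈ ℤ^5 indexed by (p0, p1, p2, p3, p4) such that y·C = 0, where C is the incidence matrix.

y = (p0:1, p1:1, p2:1, p3:1, p4:3)

Incidence matrix C (rows=places, cols=transitions):
       T0   T1   T2   T3
   p0  -2    1    0   -1
   p1  -1    0    1   -2
   p2   3    2    1    0
   p3   0    0   -2    0
   p4   0   -1    0    1

Candidate y = [1, 1, 1, 1, 3]; check y·C column-wise:
  col T0: 1·-2 + 1·-1 + 1·3 + 1·0 + 3·0 = 0
  col T1: 1·1 + 1·0 + 1·2 + 1·0 + 3·-1 = 0
  col T2: 1·0 + 1·1 + 1·1 + 1·-2 + 3·0 = 0
  col T3: 1·-1 + 1·-2 + 1·0 + 1·0 + 3·1 = 0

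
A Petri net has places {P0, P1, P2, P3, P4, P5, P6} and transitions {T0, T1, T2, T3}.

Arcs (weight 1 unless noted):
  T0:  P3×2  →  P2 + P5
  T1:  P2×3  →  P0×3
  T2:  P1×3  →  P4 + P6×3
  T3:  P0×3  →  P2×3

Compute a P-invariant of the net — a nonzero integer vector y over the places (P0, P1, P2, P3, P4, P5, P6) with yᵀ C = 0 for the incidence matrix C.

y = (P0:2, P1:0, P2:2, P3:1, P4:0, P5:0, P6:0)

Incidence matrix C (rows=places, cols=transitions):
       T0   T1   T2   T3
   P0   0    3    0   -3
   P1   0    0   -3    0
   P2   1   -3    0    3
   P3  -2    0    0    0
   P4   0    0    1    0
   P5   1    0    0    0
   P6   0    0    3    0

Candidate y = [2, 0, 2, 1, 0, 0, 0]; check y·C column-wise:
  col T0: 2·0 + 2·1 + 1·-2 + 0·1 = 0
  col T1: 2·3 + 2·-3 + 1·0 = 0
  col T2: 2·0 + 0·-3 + 2·0 + 1·0 + 0·1 + 0·3 = 0
  col T3: 2·-3 + 2·3 + 1·0 = 0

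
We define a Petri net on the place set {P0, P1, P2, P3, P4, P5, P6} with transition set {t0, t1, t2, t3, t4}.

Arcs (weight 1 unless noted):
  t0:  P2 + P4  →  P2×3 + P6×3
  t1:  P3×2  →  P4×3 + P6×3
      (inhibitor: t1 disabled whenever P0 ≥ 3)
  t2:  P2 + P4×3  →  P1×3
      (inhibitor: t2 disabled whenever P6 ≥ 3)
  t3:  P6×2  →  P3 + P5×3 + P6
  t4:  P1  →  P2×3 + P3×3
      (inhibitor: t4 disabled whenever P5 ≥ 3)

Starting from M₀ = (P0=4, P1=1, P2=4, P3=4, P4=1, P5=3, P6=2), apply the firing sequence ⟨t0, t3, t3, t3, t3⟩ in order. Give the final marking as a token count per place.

(P0=4, P1=1, P2=6, P3=8, P4=0, P5=15, P6=1)

step 1: fire t0:  (P0=4, P1=1, P2=4, P3=4, P4=1, P5=3, P6=2) → (P0=4, P1=1, P2=6, P3=4, P4=0, P5=3, P6=5)
step 2: fire t3:  (P0=4, P1=1, P2=6, P3=4, P4=0, P5=3, P6=5) → (P0=4, P1=1, P2=6, P3=5, P4=0, P5=6, P6=4)
step 3: fire t3:  (P0=4, P1=1, P2=6, P3=5, P4=0, P5=6, P6=4) → (P0=4, P1=1, P2=6, P3=6, P4=0, P5=9, P6=3)
step 4: fire t3:  (P0=4, P1=1, P2=6, P3=6, P4=0, P5=9, P6=3) → (P0=4, P1=1, P2=6, P3=7, P4=0, P5=12, P6=2)
step 5: fire t3:  (P0=4, P1=1, P2=6, P3=7, P4=0, P5=12, P6=2) → (P0=4, P1=1, P2=6, P3=8, P4=0, P5=15, P6=1)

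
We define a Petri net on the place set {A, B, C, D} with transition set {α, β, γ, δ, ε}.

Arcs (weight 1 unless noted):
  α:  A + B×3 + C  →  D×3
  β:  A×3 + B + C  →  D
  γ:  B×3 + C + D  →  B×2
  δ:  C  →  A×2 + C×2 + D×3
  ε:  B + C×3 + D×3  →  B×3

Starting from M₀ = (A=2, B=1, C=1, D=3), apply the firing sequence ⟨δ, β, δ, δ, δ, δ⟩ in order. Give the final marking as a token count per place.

(A=9, B=0, C=5, D=19)

step 1: fire δ:  (A=2, B=1, C=1, D=3) → (A=4, B=1, C=2, D=6)
step 2: fire β:  (A=4, B=1, C=2, D=6) → (A=1, B=0, C=1, D=7)
step 3: fire δ:  (A=1, B=0, C=1, D=7) → (A=3, B=0, C=2, D=10)
step 4: fire δ:  (A=3, B=0, C=2, D=10) → (A=5, B=0, C=3, D=13)
step 5: fire δ:  (A=5, B=0, C=3, D=13) → (A=7, B=0, C=4, D=16)
step 6: fire δ:  (A=7, B=0, C=4, D=16) → (A=9, B=0, C=5, D=19)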